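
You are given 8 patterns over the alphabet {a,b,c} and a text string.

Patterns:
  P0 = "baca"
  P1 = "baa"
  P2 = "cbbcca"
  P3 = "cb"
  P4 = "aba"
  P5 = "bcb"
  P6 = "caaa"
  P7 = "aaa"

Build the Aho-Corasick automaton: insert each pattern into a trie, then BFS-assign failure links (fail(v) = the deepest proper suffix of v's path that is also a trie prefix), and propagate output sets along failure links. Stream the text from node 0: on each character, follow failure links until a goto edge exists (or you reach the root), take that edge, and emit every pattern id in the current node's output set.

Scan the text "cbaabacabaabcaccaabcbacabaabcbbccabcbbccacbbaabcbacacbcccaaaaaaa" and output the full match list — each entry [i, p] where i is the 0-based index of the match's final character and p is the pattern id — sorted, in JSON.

Build automaton:
Trie (insert patterns):
  n0 'ε': a→12 b→1 c→6
  n1 'b': a→2 c→15
  n2 'ba': a→5 c→3
  n3 'bac': a→4
  n4 'baca': ·  [P0 ends]
  n5 'baa': ·  [P1 ends]
  n6 'c': a→17 b→7
  n7 'cb': b→8  [P3 ends]
  n8 'cbb': c→9
  n9 'cbbc': c→10
  n10 'cbbcc': a→11
  n11 'cbbcca': ·  [P2 ends]
  n12 'a': a→20 b→13
  n13 'ab': a→14
  n14 'aba': ·  [P4 ends]
  n15 'bc': b→16
  n16 'bcb': ·  [P5 ends]
  n17 'ca': a→18
  n18 'caa': a→19
  n19 'caaa': ·  [P6 ends]
  n20 'aa': a→21
  n21 'aaa': ·  [P7 ends]

Failure links (BFS by depth):
  n1('b'): parent n0 fail=0; on 'b' 0 → fail=0;  out ∅∪∅=∅
  n6('c'): parent n0 fail=0; on 'c' 0 → fail=0;  out ∅∪∅=∅
  n12('a'): parent n0 fail=0; on 'a' 0 → fail=0;  out ∅∪∅=∅
  n2('ba'): parent n1 fail=0; on 'a' 0 → fail=12;  out ∅∪∅=∅
  n7('cb'): parent n6 fail=0; on 'b' 0 → fail=1;  out {3}∪∅={3}
  n13('ab'): parent n12 fail=0; on 'b' 0 → fail=1;  out ∅∪∅=∅
  n15('bc'): parent n1 fail=0; on 'c' 0 → fail=6;  out ∅∪∅=∅
  n17('ca'): parent n6 fail=0; on 'a' 0 → fail=12;  out ∅∪∅=∅
  n20('aa'): parent n12 fail=0; on 'a' 0 → fail=12;  out ∅∪∅=∅
  n3('bac'): parent n2 fail=12; on 'c' 12→0 → fail=6;  out ∅∪∅=∅
  n5('baa'): parent n2 fail=12; on 'a' 12 → fail=20;  out {1}∪∅={1}
  n8('cbb'): parent n7 fail=1; on 'b' 1→0 → fail=1;  out ∅∪∅=∅
  n14('aba'): parent n13 fail=1; on 'a' 1 → fail=2;  out {4}∪∅={4}
  n16('bcb'): parent n15 fail=6; on 'b' 6 → fail=7;  out {5}∪{3}={3,5}
  n18('caa'): parent n17 fail=12; on 'a' 12 → fail=20;  out ∅∪∅=∅
  n21('aaa'): parent n20 fail=12; on 'a' 12 → fail=20;  out {7}∪∅={7}
  n4('baca'): parent n3 fail=6; on 'a' 6 → fail=17;  out {0}∪∅={0}
  n9('cbbc'): parent n8 fail=1; on 'c' 1 → fail=15;  out ∅∪∅=∅
  n19('caaa'): parent n18 fail=20; on 'a' 20 → fail=21;  out {6}∪{7}={6,7}
  n10('cbbcc'): parent n9 fail=15; on 'c' 15→6→0 → fail=6;  out ∅∪∅=∅
  n11('cbbcca'): parent n10 fail=6; on 'a' 6 → fail=17;  out {2}∪∅={2}

Scan:
i=0 'c': node 0→6
i=1 'b': node 6→7  ** P3@[0:1]
i=2 'a': node 7→2 (via fail)
i=3 'a': node 2→5  ** P1@[1:3]
i=4 'b': node 5→13 (via fail)
i=5 'a': node 13→14  ** P4@[3:5]
i=6 'c': node 14→3 (via fail)
i=7 'a': node 3→4  ** P0@[4:7]
i=8 'b': node 4→13 (via fail)
i=9 'a': node 13→14  ** P4@[7:9]
i=10 'a': node 14→5 (via fail)  ** P1@[8:10]
i=11 'b': node 5→13 (via fail)
i=12 'c': node 13→15 (via fail)
i=13 'a': node 15→17 (via fail)
i=14 'c': node 17→6 (via fail)
i=15 'c': node 6→6 (via fail)
i=16 'a': node 6→17
i=17 'a': node 17→18
i=18 'b': node 18→13 (via fail)
i=19 'c': node 13→15 (via fail)
i=20 'b': node 15→16  ** P3@[19:20],P5@[18:20]
i=21 'a': node 16→2 (via fail)
i=22 'c': node 2→3
i=23 'a': node 3→4  ** P0@[20:23]
i=24 'b': node 4→13 (via fail)
i=25 'a': node 13→14  ** P4@[23:25]
i=26 'a': node 14→5 (via fail)  ** P1@[24:26]
i=27 'b': node 5→13 (via fail)
i=28 'c': node 13→15 (via fail)
i=29 'b': node 15→16  ** P3@[28:29],P5@[27:29]
i=30 'b': node 16→8 (via fail)
i=31 'c': node 8→9
i=32 'c': node 9→10
i=33 'a': node 10→11  ** P2@[28:33]
i=34 'b': node 11→13 (via fail)
i=35 'c': node 13→15 (via fail)
i=36 'b': node 15→16  ** P3@[35:36],P5@[34:36]
i=37 'b': node 16→8 (via fail)
i=38 'c': node 8→9
i=39 'c': node 9→10
i=40 'a': node 10→11  ** P2@[35:40]
i=41 'c': node 11→6 (via fail)
i=42 'b': node 6→7  ** P3@[41:42]
i=43 'b': node 7→8
i=44 'a': node 8→2 (via fail)
i=45 'a': node 2→5  ** P1@[43:45]
i=46 'b': node 5→13 (via fail)
i=47 'c': node 13→15 (via fail)
i=48 'b': node 15→16  ** P3@[47:48],P5@[46:48]
i=49 'a': node 16→2 (via fail)
i=50 'c': node 2→3
i=51 'a': node 3→4  ** P0@[48:51]
i=52 'c': node 4→6 (via fail)
i=53 'b': node 6→7  ** P3@[52:53]
i=54 'c': node 7→15 (via fail)
i=55 'c': node 15→6 (via fail)
i=56 'c': node 6→6 (via fail)
i=57 'a': node 6→17
i=58 'a': node 17→18
i=59 'a': node 18→19  ** P6@[56:59],P7@[57:59]
i=60 'a': node 19→21 (via fail)  ** P7@[58:60]
i=61 'a': node 21→21 (via fail)  ** P7@[59:61]
i=62 'a': node 21→21 (via fail)  ** P7@[60:62]
i=63 'a': node 21→21 (via fail)  ** P7@[61:63]

Matches: [[1,3],[3,1],[5,4],[7,0],[9,4],[10,1],[20,3],[20,5],[23,0],[25,4],[26,1],[29,3],[29,5],[33,2],[36,3],[36,5],[40,2],[42,3],[45,1],[48,3],[48,5],[51,0],[53,3],[59,6],[59,7],[60,7],[61,7],[62,7],[63,7]]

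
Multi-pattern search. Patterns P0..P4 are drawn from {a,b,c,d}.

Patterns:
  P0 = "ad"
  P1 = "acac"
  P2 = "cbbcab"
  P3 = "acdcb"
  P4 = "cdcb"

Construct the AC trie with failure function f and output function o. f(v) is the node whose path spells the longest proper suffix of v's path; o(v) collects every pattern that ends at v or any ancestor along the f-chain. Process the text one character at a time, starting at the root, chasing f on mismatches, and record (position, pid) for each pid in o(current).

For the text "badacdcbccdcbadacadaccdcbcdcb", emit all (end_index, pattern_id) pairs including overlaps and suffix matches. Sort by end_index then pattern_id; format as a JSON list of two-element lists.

Build:
Trie nodes:
  0='ε' goto a→1 c→6
  1='a' goto c→3 d→2
  2='ad' goto ·  ←P0
  3='ac' goto a→4 d→12
  4='aca' goto c→5
  5='acac' goto ·  ←P1
  6='c' goto b→7 d→15
  7='cb' goto b→8
  8='cbb' goto c→9
  9='cbbc' goto a→10
  10='cbbca' goto b→11
  11='cbbcab' goto ·  ←P2
  12='acd' goto c→13
  13='acdc' goto b→14
  14='acdcb' goto ·  ←P3
  15='cd' goto c→16
  16='cdc' goto b→17
  17='cdcb' goto ·  ←P4

Failure links (BFS by depth):
  n1('a'): parent n0 fail=0; on 'a' 0 → fail=0;  out ∅∪∅=∅
  n6('c'): parent n0 fail=0; on 'c' 0 → fail=0;  out ∅∪∅=∅
  n2('ad'): parent n1 fail=0; on 'd' 0 → fail=0;  out {0}∪∅={0}
  n3('ac'): parent n1 fail=0; on 'c' 0 → fail=6;  out ∅∪∅=∅
  n7('cb'): parent n6 fail=0; on 'b' 0 → fail=0;  out ∅∪∅=∅
  n15('cd'): parent n6 fail=0; on 'd' 0 → fail=0;  out ∅∪∅=∅
  n4('aca'): parent n3 fail=6; on 'a' 6→0 → fail=1;  out ∅∪∅=∅
  n8('cbb'): parent n7 fail=0; on 'b' 0 → fail=0;  out ∅∪∅=∅
  n12('acd'): parent n3 fail=6; on 'd' 6 → fail=15;  out ∅∪∅=∅
  n16('cdc'): parent n15 fail=0; on 'c' 0 → fail=6;  out ∅∪∅=∅
  n5('acac'): parent n4 fail=1; on 'c' 1 → fail=3;  out {1}∪∅={1}
  n9('cbbc'): parent n8 fail=0; on 'c' 0 → fail=6;  out ∅∪∅=∅
  n13('acdc'): parent n12 fail=15; on 'c' 15 → fail=16;  out ∅∪∅=∅
  n17('cdcb'): parent n16 fail=6; on 'b' 6 → fail=7;  out {4}∪∅={4}
  n10('cbbca'): parent n9 fail=6; on 'a' 6→0 → fail=1;  out ∅∪∅=∅
  n14('acdcb'): parent n13 fail=16; on 'b' 16 → fail=17;  out {3}∪{4}={3,4}
  n11('cbbcab'): parent n10 fail=1; on 'b' 1→0 → fail=0;  out {2}∪∅={2}

Scan:
pos 0 'b': at 0
pos 1 'a': at 1
pos 2 'd': at 2  ** P0@[1:2]
pos 3 'a': at 1 ·f
pos 4 'c': at 3
pos 5 'd': at 12
pos 6 'c': at 13
pos 7 'b': at 14  ** P3@[3:7],P4@[4:7]
pos 8 'c': at 6 ·f
pos 9 'c': at 6 ·f
pos 10 'd': at 15
pos 11 'c': at 16
pos 12 'b': at 17  ** P4@[9:12]
pos 13 'a': at 1 ·f
pos 14 'd': at 2  ** P0@[13:14]
pos 15 'a': at 1 ·f
pos 16 'c': at 3
pos 17 'a': at 4
pos 18 'd': at 2 ·f  ** P0@[17:18]
pos 19 'a': at 1 ·f
pos 20 'c': at 3
pos 21 'c': at 6 ·f
pos 22 'd': at 15
pos 23 'c': at 16
pos 24 'b': at 17  ** P4@[21:24]
pos 25 'c': at 6 ·f
pos 26 'd': at 15
pos 27 'c': at 16
pos 28 'b': at 17  ** P4@[25:28]

Result: [[2,0],[7,3],[7,4],[12,4],[14,0],[18,0],[24,4],[28,4]]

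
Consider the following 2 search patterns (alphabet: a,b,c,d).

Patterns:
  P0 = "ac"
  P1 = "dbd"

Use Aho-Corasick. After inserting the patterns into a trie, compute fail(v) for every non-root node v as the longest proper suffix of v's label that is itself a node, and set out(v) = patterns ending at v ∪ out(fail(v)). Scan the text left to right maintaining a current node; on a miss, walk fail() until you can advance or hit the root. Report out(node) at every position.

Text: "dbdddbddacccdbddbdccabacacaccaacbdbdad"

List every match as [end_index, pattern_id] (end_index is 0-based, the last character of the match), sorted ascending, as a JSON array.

Build:
Trie (insert patterns):
  n0 'ε': a→1 d→3
  n1 'a': c→2
  n2 'ac': ·  [P0 ends]
  n3 'd': b→4
  n4 'db': d→5
  n5 'dbd': ·  [P1 ends]

Failure links (BFS by depth):
  n1('a'): parent n0 fail=0; on 'a' 0 → fail=0;  out ∅∪∅=∅
  n3('d'): parent n0 fail=0; on 'd' 0 → fail=0;  out ∅∪∅=∅
  n2('ac'): parent n1 fail=0; on 'c' 0 → fail=0;  out {0}∪∅={0}
  n4('db'): parent n3 fail=0; on 'b' 0 → fail=0;  out ∅∪∅=∅
  n5('dbd'): parent n4 fail=0; on 'd' 0 → fail=3;  out {1}∪∅={1}

Run:
pos 0 'd': at 3
pos 1 'b': at 4
pos 2 'd': at 5  → match P1@[0:2]
pos 3 'd': at 3 (fail-walked)
pos 4 'd': at 3 (fail-walked)
pos 5 'b': at 4
pos 6 'd': at 5  → match P1@[4:6]
pos 7 'd': at 3 (fail-walked)
pos 8 'a': at 1 (fail-walked)
pos 9 'c': at 2  → match P0@[8:9]
pos 10 'c': at 0 (fail-walked)
pos 11 'c': at 0
pos 12 'd': at 3
pos 13 'b': at 4
pos 14 'd': at 5  → match P1@[12:14]
pos 15 'd': at 3 (fail-walked)
pos 16 'b': at 4
pos 17 'd': at 5  → match P1@[15:17]
pos 18 'c': at 0 (fail-walked)
pos 19 'c': at 0
pos 20 'a': at 1
pos 21 'b': at 0 (fail-walked)
pos 22 'a': at 1
pos 23 'c': at 2  → match P0@[22:23]
pos 24 'a': at 1 (fail-walked)
pos 25 'c': at 2  → match P0@[24:25]
pos 26 'a': at 1 (fail-walked)
pos 27 'c': at 2  → match P0@[26:27]
pos 28 'c': at 0 (fail-walked)
pos 29 'a': at 1
pos 30 'a': at 1 (fail-walked)
pos 31 'c': at 2  → match P0@[30:31]
pos 32 'b': at 0 (fail-walked)
pos 33 'd': at 3
pos 34 'b': at 4
pos 35 'd': at 5  → match P1@[33:35]
pos 36 'a': at 1 (fail-walked)
pos 37 'd': at 3 (fail-walked)

Result: [[2,1],[6,1],[9,0],[14,1],[17,1],[23,0],[25,0],[27,0],[31,0],[35,1]]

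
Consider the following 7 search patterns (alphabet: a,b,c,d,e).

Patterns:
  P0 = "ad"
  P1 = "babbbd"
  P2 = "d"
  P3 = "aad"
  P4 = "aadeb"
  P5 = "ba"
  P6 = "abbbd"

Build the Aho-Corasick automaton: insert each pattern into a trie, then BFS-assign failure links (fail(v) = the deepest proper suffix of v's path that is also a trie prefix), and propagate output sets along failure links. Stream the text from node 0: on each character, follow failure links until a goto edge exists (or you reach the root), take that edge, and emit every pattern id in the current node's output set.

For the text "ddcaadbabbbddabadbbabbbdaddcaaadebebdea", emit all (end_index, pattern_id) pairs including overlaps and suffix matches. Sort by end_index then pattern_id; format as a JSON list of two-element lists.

Build automaton:
Trie (insert patterns):
  0='ε' goto a→1 b→3 d→9
  1='a' goto a→10 b→14 d→2
  2='ad' goto ·  ←P0
  3='b' goto a→4
  4='ba' goto b→5  ←P5
  5='bab' goto b→6
  6='babb' goto b→7
  7='babbb' goto d→8
  8='babbbd' goto ·  ←P1
  9='d' goto ·  ←P2
  10='aa' goto d→11
  11='aad' goto e→12  ←P3
  12='aade' goto b→13
  13='aadeb' goto ·  ←P4
  14='ab' goto b→15
  15='abb' goto b→16
  16='abbb' goto d→17
  17='abbbd' goto ·  ←P6

Failure links (BFS by depth):
  fail(1) 'a': from fail(0)=0 chase 'a': 0 ⇒ 0;  out=∅∪out(0)=∅
  fail(3) 'b': from fail(0)=0 chase 'b': 0 ⇒ 0;  out=∅∪out(0)=∅
  fail(9) 'd': from fail(0)=0 chase 'd': 0 ⇒ 0;  out={2}∪out(0)={2}
  fail(2) 'ad': from fail(1)=0 chase 'd': 0 ⇒ 9;  out={0}∪out(9)={0,2}
  fail(4) 'ba': from fail(3)=0 chase 'a': 0 ⇒ 1;  out={5}∪out(1)={5}
  fail(10) 'aa': from fail(1)=0 chase 'a': 0 ⇒ 1;  out=∅∪out(1)=∅
  fail(14) 'ab': from fail(1)=0 chase 'b': 0 ⇒ 3;  out=∅∪out(3)=∅
  fail(5) 'bab': from fail(4)=1 chase 'b': 1 ⇒ 14;  out=∅∪out(14)=∅
  fail(11) 'aad': from fail(10)=1 chase 'd': 1 ⇒ 2;  out={3}∪out(2)={0,2,3}
  fail(15) 'abb': from fail(14)=3 chase 'b': 3→0 ⇒ 3;  out=∅∪out(3)=∅
  fail(6) 'babb': from fail(5)=14 chase 'b': 14 ⇒ 15;  out=∅∪out(15)=∅
  fail(12) 'aade': from fail(11)=2 chase 'e': 2→9→0 ⇒ 0;  out=∅∪out(0)=∅
  fail(16) 'abbb': from fail(15)=3 chase 'b': 3→0 ⇒ 3;  out=∅∪out(3)=∅
  fail(7) 'babbb': from fail(6)=15 chase 'b': 15 ⇒ 16;  out=∅∪out(16)=∅
  fail(13) 'aadeb': from fail(12)=0 chase 'b': 0 ⇒ 3;  out={4}∪out(3)={4}
  fail(17) 'abbbd': from fail(16)=3 chase 'd': 3→0 ⇒ 9;  out={6}∪out(9)={2,6}
  fail(8) 'babbbd': from fail(7)=16 chase 'd': 16 ⇒ 17;  out={1}∪out(17)={1,2,6}

Text stream:
i=0 'd': node 0→9  ** P2@[0:0]
i=1 'd': node 9→9 (via fail)  ** P2@[1:1]
i=2 'c': node 9→0 (via fail)
i=3 'a': node 0→1
i=4 'a': node 1→10
i=5 'd': node 10→11  ** P0@[4:5],P2@[5:5],P3@[3:5]
i=6 'b': node 11→3 (via fail)
i=7 'a': node 3→4  ** P5@[6:7]
i=8 'b': node 4→5
i=9 'b': node 5→6
i=10 'b': node 6→7
i=11 'd': node 7→8  ** P1@[6:11],P2@[11:11],P6@[7:11]
i=12 'd': node 8→9 (via fail)  ** P2@[12:12]
i=13 'a': node 9→1 (via fail)
i=14 'b': node 1→14
i=15 'a': node 14→4 (via fail)  ** P5@[14:15]
i=16 'd': node 4→2 (via fail)  ** P0@[15:16],P2@[16:16]
i=17 'b': node 2→3 (via fail)
i=18 'b': node 3→3 (via fail)
i=19 'a': node 3→4  ** P5@[18:19]
i=20 'b': node 4→5
i=21 'b': node 5→6
i=22 'b': node 6→7
i=23 'd': node 7→8  ** P1@[18:23],P2@[23:23],P6@[19:23]
i=24 'a': node 8→1 (via fail)
i=25 'd': node 1→2  ** P0@[24:25],P2@[25:25]
i=26 'd': node 2→9 (via fail)  ** P2@[26:26]
i=27 'c': node 9→0 (via fail)
i=28 'a': node 0→1
i=29 'a': node 1→10
i=30 'a': node 10→10 (via fail)
i=31 'd': node 10→11  ** P0@[30:31],P2@[31:31],P3@[29:31]
i=32 'e': node 11→12
i=33 'b': node 12→13  ** P4@[29:33]
i=34 'e': node 13→0 (via fail)
i=35 'b': node 0→3
i=36 'd': node 3→9 (via fail)  ** P2@[36:36]
i=37 'e': node 9→0 (via fail)
i=38 'a': node 0→1

Result: [[0,2],[1,2],[5,0],[5,2],[5,3],[7,5],[11,1],[11,2],[11,6],[12,2],[15,5],[16,0],[16,2],[19,5],[23,1],[23,2],[23,6],[25,0],[25,2],[26,2],[31,0],[31,2],[31,3],[33,4],[36,2]]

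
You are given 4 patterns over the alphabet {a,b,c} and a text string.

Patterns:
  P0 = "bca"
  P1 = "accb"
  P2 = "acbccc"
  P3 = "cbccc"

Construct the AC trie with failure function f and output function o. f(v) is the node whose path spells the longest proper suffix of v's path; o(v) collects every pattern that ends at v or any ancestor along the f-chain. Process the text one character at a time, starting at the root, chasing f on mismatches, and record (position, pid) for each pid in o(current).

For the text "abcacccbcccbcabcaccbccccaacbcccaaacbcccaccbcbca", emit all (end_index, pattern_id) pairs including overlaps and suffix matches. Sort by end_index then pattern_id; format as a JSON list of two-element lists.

Build automaton:
Trie (insert patterns):
  n0 'ε': a→4 b→1 c→12
  n1 'b': c→2
  n2 'bc': a→3
  n3 'bca': ·  [P0 ends]
  n4 'a': c→5
  n5 'ac': b→8 c→6
  n6 'acc': b→7
  n7 'accb': ·  [P1 ends]
  n8 'acb': c→9
  n9 'acbc': c→10
  n10 'acbcc': c→11
  n11 'acbccc': ·  [P2 ends]
  n12 'c': b→13
  n13 'cb': c→14
  n14 'cbc': c→15
  n15 'cbcc': c→16
  n16 'cbccc': ·  [P3 ends]

BFS fail/out derivation:
  fail(1) 'b': from fail(0)=0 chase 'b': 0 ⇒ 0;  out=∅∪out(0)=∅
  fail(4) 'a': from fail(0)=0 chase 'a': 0 ⇒ 0;  out=∅∪out(0)=∅
  fail(12) 'c': from fail(0)=0 chase 'c': 0 ⇒ 0;  out=∅∪out(0)=∅
  fail(2) 'bc': from fail(1)=0 chase 'c': 0 ⇒ 12;  out=∅∪out(12)=∅
  fail(5) 'ac': from fail(4)=0 chase 'c': 0 ⇒ 12;  out=∅∪out(12)=∅
  fail(13) 'cb': from fail(12)=0 chase 'b': 0 ⇒ 1;  out=∅∪out(1)=∅
  fail(3) 'bca': from fail(2)=12 chase 'a': 12→0 ⇒ 4;  out={0}∪out(4)={0}
  fail(6) 'acc': from fail(5)=12 chase 'c': 12→0 ⇒ 12;  out=∅∪out(12)=∅
  fail(8) 'acb': from fail(5)=12 chase 'b': 12 ⇒ 13;  out=∅∪out(13)=∅
  fail(14) 'cbc': from fail(13)=1 chase 'c': 1 ⇒ 2;  out=∅∪out(2)=∅
  fail(7) 'accb': from fail(6)=12 chase 'b': 12 ⇒ 13;  out={1}∪out(13)={1}
  fail(9) 'acbc': from fail(8)=13 chase 'c': 13 ⇒ 14;  out=∅∪out(14)=∅
  fail(15) 'cbcc': from fail(14)=2 chase 'c': 2→12→0 ⇒ 12;  out=∅∪out(12)=∅
  fail(10) 'acbcc': from fail(9)=14 chase 'c': 14 ⇒ 15;  out=∅∪out(15)=∅
  fail(16) 'cbccc': from fail(15)=12 chase 'c': 12→0 ⇒ 12;  out={3}∪out(12)={3}
  fail(11) 'acbccc': from fail(10)=15 chase 'c': 15 ⇒ 16;  out={2}∪out(16)={2,3}

Scan:
pos 0 'a': at 4
pos 1 'b': at 1 (fail-walked)
pos 2 'c': at 2
pos 3 'a': at 3  emit P0@[1:3]
pos 4 'c': at 5 (fail-walked)
pos 5 'c': at 6
pos 6 'c': at 12 (fail-walked)
pos 7 'b': at 13
pos 8 'c': at 14
pos 9 'c': at 15
pos 10 'c': at 16  emit P3@[6:10]
pos 11 'b': at 13 (fail-walked)
pos 12 'c': at 14
pos 13 'a': at 3 (fail-walked)  emit P0@[11:13]
pos 14 'b': at 1 (fail-walked)
pos 15 'c': at 2
pos 16 'a': at 3  emit P0@[14:16]
pos 17 'c': at 5 (fail-walked)
pos 18 'c': at 6
pos 19 'b': at 7  emit P1@[16:19]
pos 20 'c': at 14 (fail-walked)
pos 21 'c': at 15
pos 22 'c': at 16  emit P3@[18:22]
pos 23 'c': at 12 (fail-walked)
pos 24 'a': at 4 (fail-walked)
pos 25 'a': at 4 (fail-walked)
pos 26 'c': at 5
pos 27 'b': at 8
pos 28 'c': at 9
pos 29 'c': at 10
pos 30 'c': at 11  emit P2@[25:30],P3@[26:30]
pos 31 'a': at 4 (fail-walked)
pos 32 'a': at 4 (fail-walked)
pos 33 'a': at 4 (fail-walked)
pos 34 'c': at 5
pos 35 'b': at 8
pos 36 'c': at 9
pos 37 'c': at 10
pos 38 'c': at 11  emit P2@[33:38],P3@[34:38]
pos 39 'a': at 4 (fail-walked)
pos 40 'c': at 5
pos 41 'c': at 6
pos 42 'b': at 7  emit P1@[39:42]
pos 43 'c': at 14 (fail-walked)
pos 44 'b': at 13 (fail-walked)
pos 45 'c': at 14
pos 46 'a': at 3 (fail-walked)  emit P0@[44:46]

All matches (sorted): [[3,0],[10,3],[13,0],[16,0],[19,1],[22,3],[30,2],[30,3],[38,2],[38,3],[42,1],[46,0]]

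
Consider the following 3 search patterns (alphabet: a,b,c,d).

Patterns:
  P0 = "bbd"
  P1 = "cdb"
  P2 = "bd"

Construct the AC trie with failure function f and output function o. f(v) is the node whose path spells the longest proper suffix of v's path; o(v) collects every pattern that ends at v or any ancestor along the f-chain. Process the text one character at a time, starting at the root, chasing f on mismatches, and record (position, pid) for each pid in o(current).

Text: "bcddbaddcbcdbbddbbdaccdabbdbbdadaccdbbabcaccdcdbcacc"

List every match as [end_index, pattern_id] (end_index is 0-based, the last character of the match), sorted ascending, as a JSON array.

Build:
Trie nodes:
  0='ε' goto b→1 c→4
  1='b' goto b→2 d→7
  2='bb' goto d→3
  3='bbd' goto ·  [P0 ends]
  4='c' goto d→5
  5='cd' goto b→6
  6='cdb' goto ·  [P1 ends]
  7='bd' goto ·  [P2 ends]

Failure links (BFS by depth):
  n1('b'): parent n0 fail=0; on 'b' 0 → fail=0;  out ∅∪∅=∅
  n4('c'): parent n0 fail=0; on 'c' 0 → fail=0;  out ∅∪∅=∅
  n2('bb'): parent n1 fail=0; on 'b' 0 → fail=1;  out ∅∪∅=∅
  n5('cd'): parent n4 fail=0; on 'd' 0 → fail=0;  out ∅∪∅=∅
  n7('bd'): parent n1 fail=0; on 'd' 0 → fail=0;  out {2}∪∅={2}
  n3('bbd'): parent n2 fail=1; on 'd' 1 → fail=7;  out {0}∪{2}={0,2}
  n6('cdb'): parent n5 fail=0; on 'b' 0 → fail=1;  out {1}∪∅={1}

Run:
pos 0 'b': at 1
pos 1 'c': at 4 ·f
pos 2 'd': at 5
pos 3 'd': at 0 ·f
pos 4 'b': at 1
pos 5 'a': at 0 ·f
pos 6 'd': at 0
pos 7 'd': at 0
pos 8 'c': at 4
pos 9 'b': at 1 ·f
pos 10 'c': at 4 ·f
pos 11 'd': at 5
pos 12 'b': at 6  emit P1@[10:12]
pos 13 'b': at 2 ·f
pos 14 'd': at 3  emit P0@[12:14],P2@[13:14]
pos 15 'd': at 0 ·f
pos 16 'b': at 1
pos 17 'b': at 2
pos 18 'd': at 3  emit P0@[16:18],P2@[17:18]
pos 19 'a': at 0 ·f
pos 20 'c': at 4
pos 21 'c': at 4 ·f
pos 22 'd': at 5
pos 23 'a': at 0 ·f
pos 24 'b': at 1
pos 25 'b': at 2
pos 26 'd': at 3  emit P0@[24:26],P2@[25:26]
pos 27 'b': at 1 ·f
pos 28 'b': at 2
pos 29 'd': at 3  emit P0@[27:29],P2@[28:29]
pos 30 'a': at 0 ·f
pos 31 'd': at 0
pos 32 'a': at 0
pos 33 'c': at 4
pos 34 'c': at 4 ·f
pos 35 'd': at 5
pos 36 'b': at 6  emit P1@[34:36]
pos 37 'b': at 2 ·f
pos 38 'a': at 0 ·f
pos 39 'b': at 1
pos 40 'c': at 4 ·f
pos 41 'a': at 0 ·f
pos 42 'c': at 4
pos 43 'c': at 4 ·f
pos 44 'd': at 5
pos 45 'c': at 4 ·f
pos 46 'd': at 5
pos 47 'b': at 6  emit P1@[45:47]
pos 48 'c': at 4 ·f
pos 49 'a': at 0 ·f
pos 50 'c': at 4
pos 51 'c': at 4 ·f

All matches (sorted): [[12,1],[14,0],[14,2],[18,0],[18,2],[26,0],[26,2],[29,0],[29,2],[36,1],[47,1]]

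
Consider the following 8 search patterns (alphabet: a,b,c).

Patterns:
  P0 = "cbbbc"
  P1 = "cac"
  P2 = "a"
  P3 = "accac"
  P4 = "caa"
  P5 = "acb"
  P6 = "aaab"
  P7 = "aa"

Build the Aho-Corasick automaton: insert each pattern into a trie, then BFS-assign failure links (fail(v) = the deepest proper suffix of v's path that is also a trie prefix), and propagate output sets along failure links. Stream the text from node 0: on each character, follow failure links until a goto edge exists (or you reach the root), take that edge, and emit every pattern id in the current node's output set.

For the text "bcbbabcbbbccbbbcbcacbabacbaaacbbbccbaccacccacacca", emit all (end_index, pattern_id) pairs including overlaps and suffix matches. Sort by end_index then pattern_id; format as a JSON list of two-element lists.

Build automaton:
Trie nodes:
  n0 'ε': a→8 c→1
  n1 'c': a→6 b→2
  n2 'cb': b→3
  n3 'cbb': b→4
  n4 'cbbb': c→5
  n5 'cbbbc': ·  ←P0
  n6 'ca': a→13 c→7
  n7 'cac': ·  ←P1
  n8 'a': a→15 c→9  ←P2
  n9 'ac': b→14 c→10
  n10 'acc': a→11
  n11 'acca': c→12
  n12 'accac': ·  ←P3
  n13 'caa': ·  ←P4
  n14 'acb': ·  ←P5
  n15 'aa': a→16  ←P7
  n16 'aaa': b→17
  n17 'aaab': ·  ←P6

Failure links (BFS by depth):
  n1('c'): parent n0 fail=0; on 'c' 0 → fail=0;  out ∅∪∅=∅
  n8('a'): parent n0 fail=0; on 'a' 0 → fail=0;  out {2}∪∅={2}
  n2('cb'): parent n1 fail=0; on 'b' 0 → fail=0;  out ∅∪∅=∅
  n6('ca'): parent n1 fail=0; on 'a' 0 → fail=8;  out ∅∪{2}={2}
  n9('ac'): parent n8 fail=0; on 'c' 0 → fail=1;  out ∅∪∅=∅
  n15('aa'): parent n8 fail=0; on 'a' 0 → fail=8;  out {7}∪{2}={2,7}
  n3('cbb'): parent n2 fail=0; on 'b' 0 → fail=0;  out ∅∪∅=∅
  n7('cac'): parent n6 fail=8; on 'c' 8 → fail=9;  out {1}∪∅={1}
  n10('acc'): parent n9 fail=1; on 'c' 1→0 → fail=1;  out ∅∪∅=∅
  n13('caa'): parent n6 fail=8; on 'a' 8 → fail=15;  out {4}∪{2,7}={2,4,7}
  n14('acb'): parent n9 fail=1; on 'b' 1 → fail=2;  out {5}∪∅={5}
  n16('aaa'): parent n15 fail=8; on 'a' 8 → fail=15;  out ∅∪{2,7}={2,7}
  n4('cbbb'): parent n3 fail=0; on 'b' 0 → fail=0;  out ∅∪∅=∅
  n11('acca'): parent n10 fail=1; on 'a' 1 → fail=6;  out ∅∪{2}={2}
  n17('aaab'): parent n16 fail=15; on 'b' 15→8→0 → fail=0;  out {6}∪∅={6}
  n5('cbbbc'): parent n4 fail=0; on 'c' 0 → fail=1;  out {0}∪∅={0}
  n12('accac'): parent n11 fail=6; on 'c' 6 → fail=7;  out {3}∪{1}={1,3}

Text stream:
i=0 'b': node 0→0
i=1 'c': node 0→1
i=2 'b': node 1→2
i=3 'b': node 2→3
i=4 'a': node 3→8 (via fail)  → match P2@[4:4]
i=5 'b': node 8→0 (via fail)
i=6 'c': node 0→1
i=7 'b': node 1→2
i=8 'b': node 2→3
i=9 'b': node 3→4
i=10 'c': node 4→5  → match P0@[6:10]
i=11 'c': node 5→1 (via fail)
i=12 'b': node 1→2
i=13 'b': node 2→3
i=14 'b': node 3→4
i=15 'c': node 4→5  → match P0@[11:15]
i=16 'b': node 5→2 (via fail)
i=17 'c': node 2→1 (via fail)
i=18 'a': node 1→6  → match P2@[18:18]
i=19 'c': node 6→7  → match P1@[17:19]
i=20 'b': node 7→14 (via fail)  → match P5@[18:20]
i=21 'a': node 14→8 (via fail)  → match P2@[21:21]
i=22 'b': node 8→0 (via fail)
i=23 'a': node 0→8  → match P2@[23:23]
i=24 'c': node 8→9
i=25 'b': node 9→14  → match P5@[23:25]
i=26 'a': node 14→8 (via fail)  → match P2@[26:26]
i=27 'a': node 8→15  → match P2@[27:27],P7@[26:27]
i=28 'a': node 15→16  → match P2@[28:28],P7@[27:28]
i=29 'c': node 16→9 (via fail)
i=30 'b': node 9→14  → match P5@[28:30]
i=31 'b': node 14→3 (via fail)
i=32 'b': node 3→4
i=33 'c': node 4→5  → match P0@[29:33]
i=34 'c': node 5→1 (via fail)
i=35 'b': node 1→2
i=36 'a': node 2→8 (via fail)  → match P2@[36:36]
i=37 'c': node 8→9
i=38 'c': node 9→10
i=39 'a': node 10→11  → match P2@[39:39]
i=40 'c': node 11→12  → match P1@[38:40],P3@[36:40]
i=41 'c': node 12→10 (via fail)
i=42 'c': node 10→1 (via fail)
i=43 'a': node 1→6  → match P2@[43:43]
i=44 'c': node 6→7  → match P1@[42:44]
i=45 'a': node 7→6 (via fail)  → match P2@[45:45]
i=46 'c': node 6→7  → match P1@[44:46]
i=47 'c': node 7→10 (via fail)
i=48 'a': node 10→11  → match P2@[48:48]

Result: [[4,2],[10,0],[15,0],[18,2],[19,1],[20,5],[21,2],[23,2],[25,5],[26,2],[27,2],[27,7],[28,2],[28,7],[30,5],[33,0],[36,2],[39,2],[40,1],[40,3],[43,2],[44,1],[45,2],[46,1],[48,2]]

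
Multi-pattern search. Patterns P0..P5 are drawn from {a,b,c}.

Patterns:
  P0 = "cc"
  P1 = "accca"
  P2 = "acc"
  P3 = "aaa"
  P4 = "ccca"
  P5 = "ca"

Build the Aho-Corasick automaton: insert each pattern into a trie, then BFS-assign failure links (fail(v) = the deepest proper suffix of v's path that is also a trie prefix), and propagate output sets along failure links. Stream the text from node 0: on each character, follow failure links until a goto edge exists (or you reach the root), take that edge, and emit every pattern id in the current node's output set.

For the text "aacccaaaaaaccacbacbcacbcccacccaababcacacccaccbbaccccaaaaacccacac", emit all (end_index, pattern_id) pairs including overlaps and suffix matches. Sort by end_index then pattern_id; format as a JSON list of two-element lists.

Construct AC machine:
Trie (insert patterns):
  0='ε' goto a→3 c→1
  1='c' goto a→12 c→2
  2='cc' goto c→10  ←P0
  3='a' goto a→8 c→4
  4='ac' goto c→5
  5='acc' goto c→6  ←P2
  6='accc' goto a→7
  7='accca' goto ·  ←P1
  8='aa' goto a→9
  9='aaa' goto ·  ←P3
  10='ccc' goto a→11
  11='ccca' goto ·  ←P4
  12='ca' goto ·  ←P5

Failure links (BFS by depth):
  fail(1) 'c': from fail(0)=0 chase 'c': 0 ⇒ 0;  out=∅∪out(0)=∅
  fail(3) 'a': from fail(0)=0 chase 'a': 0 ⇒ 0;  out=∅∪out(0)=∅
  fail(2) 'cc': from fail(1)=0 chase 'c': 0 ⇒ 1;  out={0}∪out(1)={0}
  fail(4) 'ac': from fail(3)=0 chase 'c': 0 ⇒ 1;  out=∅∪out(1)=∅
  fail(8) 'aa': from fail(3)=0 chase 'a': 0 ⇒ 3;  out=∅∪out(3)=∅
  fail(12) 'ca': from fail(1)=0 chase 'a': 0 ⇒ 3;  out={5}∪out(3)={5}
  fail(5) 'acc': from fail(4)=1 chase 'c': 1 ⇒ 2;  out={2}∪out(2)={0,2}
  fail(9) 'aaa': from fail(8)=3 chase 'a': 3 ⇒ 8;  out={3}∪out(8)={3}
  fail(10) 'ccc': from fail(2)=1 chase 'c': 1 ⇒ 2;  out=∅∪out(2)={0}
  fail(6) 'accc': from fail(5)=2 chase 'c': 2 ⇒ 10;  out=∅∪out(10)={0}
  fail(11) 'ccca': from fail(10)=2 chase 'a': 2→1 ⇒ 12;  out={4}∪out(12)={4,5}
  fail(7) 'accca': from fail(6)=10 chase 'a': 10 ⇒ 11;  out={1}∪out(11)={1,4,5}

Run:
[0] read 'a'  n0⇒n3
[1] read 'a'  n3⇒n8
[2] read 'c'  n8⇒n4 (via fail)
[3] read 'c'  n4⇒n5  ** P0@[2:3],P2@[1:3]
[4] read 'c'  n5⇒n6  ** P0@[3:4]
[5] read 'a'  n6⇒n7  ** P1@[1:5],P4@[2:5],P5@[4:5]
[6] read 'a'  n7⇒n8 (via fail)
[7] read 'a'  n8⇒n9  ** P3@[5:7]
[8] read 'a'  n9⇒n9 (via fail)  ** P3@[6:8]
[9] read 'a'  n9⇒n9 (via fail)  ** P3@[7:9]
[10] read 'a'  n9⇒n9 (via fail)  ** P3@[8:10]
[11] read 'c'  n9⇒n4 (via fail)
[12] read 'c'  n4⇒n5  ** P0@[11:12],P2@[10:12]
[13] read 'a'  n5⇒n12 (via fail)  ** P5@[12:13]
[14] read 'c'  n12⇒n4 (via fail)
[15] read 'b'  n4⇒n0 (via fail)
[16] read 'a'  n0⇒n3
[17] read 'c'  n3⇒n4
[18] read 'b'  n4⇒n0 (via fail)
[19] read 'c'  n0⇒n1
[20] read 'a'  n1⇒n12  ** P5@[19:20]
[21] read 'c'  n12⇒n4 (via fail)
[22] read 'b'  n4⇒n0 (via fail)
[23] read 'c'  n0⇒n1
[24] read 'c'  n1⇒n2  ** P0@[23:24]
[25] read 'c'  n2⇒n10  ** P0@[24:25]
[26] read 'a'  n10⇒n11  ** P4@[23:26],P5@[25:26]
[27] read 'c'  n11⇒n4 (via fail)
[28] read 'c'  n4⇒n5  ** P0@[27:28],P2@[26:28]
[29] read 'c'  n5⇒n6  ** P0@[28:29]
[30] read 'a'  n6⇒n7  ** P1@[26:30],P4@[27:30],P5@[29:30]
[31] read 'a'  n7⇒n8 (via fail)
[32] read 'b'  n8⇒n0 (via fail)
[33] read 'a'  n0⇒n3
[34] read 'b'  n3⇒n0 (via fail)
[35] read 'c'  n0⇒n1
[36] read 'a'  n1⇒n12  ** P5@[35:36]
[37] read 'c'  n12⇒n4 (via fail)
[38] read 'a'  n4⇒n12 (via fail)  ** P5@[37:38]
[39] read 'c'  n12⇒n4 (via fail)
[40] read 'c'  n4⇒n5  ** P0@[39:40],P2@[38:40]
[41] read 'c'  n5⇒n6  ** P0@[40:41]
[42] read 'a'  n6⇒n7  ** P1@[38:42],P4@[39:42],P5@[41:42]
[43] read 'c'  n7⇒n4 (via fail)
[44] read 'c'  n4⇒n5  ** P0@[43:44],P2@[42:44]
[45] read 'b'  n5⇒n0 (via fail)
[46] read 'b'  n0⇒n0
[47] read 'a'  n0⇒n3
[48] read 'c'  n3⇒n4
[49] read 'c'  n4⇒n5  ** P0@[48:49],P2@[47:49]
[50] read 'c'  n5⇒n6  ** P0@[49:50]
[51] read 'c'  n6⇒n10 (via fail)  ** P0@[50:51]
[52] read 'a'  n10⇒n11  ** P4@[49:52],P5@[51:52]
[53] read 'a'  n11⇒n8 (via fail)
[54] read 'a'  n8⇒n9  ** P3@[52:54]
[55] read 'a'  n9⇒n9 (via fail)  ** P3@[53:55]
[56] read 'a'  n9⇒n9 (via fail)  ** P3@[54:56]
[57] read 'c'  n9⇒n4 (via fail)
[58] read 'c'  n4⇒n5  ** P0@[57:58],P2@[56:58]
[59] read 'c'  n5⇒n6  ** P0@[58:59]
[60] read 'a'  n6⇒n7  ** P1@[56:60],P4@[57:60],P5@[59:60]
[61] read 'c'  n7⇒n4 (via fail)
[62] read 'a'  n4⇒n12 (via fail)  ** P5@[61:62]
[63] read 'c'  n12⇒n4 (via fail)

Matches: [[3,0],[3,2],[4,0],[5,1],[5,4],[5,5],[7,3],[8,3],[9,3],[10,3],[12,0],[12,2],[13,5],[20,5],[24,0],[25,0],[26,4],[26,5],[28,0],[28,2],[29,0],[30,1],[30,4],[30,5],[36,5],[38,5],[40,0],[40,2],[41,0],[42,1],[42,4],[42,5],[44,0],[44,2],[49,0],[49,2],[50,0],[51,0],[52,4],[52,5],[54,3],[55,3],[56,3],[58,0],[58,2],[59,0],[60,1],[60,4],[60,5],[62,5]]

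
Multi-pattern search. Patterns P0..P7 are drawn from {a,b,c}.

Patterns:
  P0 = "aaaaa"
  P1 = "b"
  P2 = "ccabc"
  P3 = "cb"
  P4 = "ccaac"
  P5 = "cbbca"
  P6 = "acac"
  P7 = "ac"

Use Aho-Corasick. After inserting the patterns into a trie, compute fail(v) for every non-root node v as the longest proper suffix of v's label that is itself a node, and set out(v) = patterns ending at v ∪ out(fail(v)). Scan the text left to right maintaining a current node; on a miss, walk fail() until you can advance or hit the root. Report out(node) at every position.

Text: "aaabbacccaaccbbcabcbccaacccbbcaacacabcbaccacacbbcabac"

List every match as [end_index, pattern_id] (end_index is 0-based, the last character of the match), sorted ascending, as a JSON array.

Build:
Trie nodes:
  0='ε' goto a→1 b→6 c→7
  1='a' goto a→2 c→18
  2='aa' goto a→3
  3='aaa' goto a→4
  4='aaaa' goto a→5
  5='aaaaa' goto ·  [P0 ends]
  6='b' goto ·  [P1 ends]
  7='c' goto b→12 c→8
  8='cc' goto a→9
  9='cca' goto a→13 b→10
  10='ccab' goto c→11
  11='ccabc' goto ·  [P2 ends]
  12='cb' goto b→15  [P3 ends]
  13='ccaa' goto c→14
  14='ccaac' goto ·  [P4 ends]
  15='cbb' goto c→16
  16='cbbc' goto a→17
  17='cbbca' goto ·  [P5 ends]
  18='ac' goto a→19  [P7 ends]
  19='aca' goto c→20
  20='acac' goto ·  [P6 ends]

Failure links (BFS by depth):
  n1('a'): parent n0 fail=0; on 'a' 0 → fail=0;  out ∅∪∅=∅
  n6('b'): parent n0 fail=0; on 'b' 0 → fail=0;  out {1}∪∅={1}
  n7('c'): parent n0 fail=0; on 'c' 0 → fail=0;  out ∅∪∅=∅
  n2('aa'): parent n1 fail=0; on 'a' 0 → fail=1;  out ∅∪∅=∅
  n8('cc'): parent n7 fail=0; on 'c' 0 → fail=7;  out ∅∪∅=∅
  n12('cb'): parent n7 fail=0; on 'b' 0 → fail=6;  out {3}∪{1}={1,3}
  n18('ac'): parent n1 fail=0; on 'c' 0 → fail=7;  out {7}∪∅={7}
  n3('aaa'): parent n2 fail=1; on 'a' 1 → fail=2;  out ∅∪∅=∅
  n9('cca'): parent n8 fail=7; on 'a' 7→0 → fail=1;  out ∅∪∅=∅
  n15('cbb'): parent n12 fail=6; on 'b' 6→0 → fail=6;  out ∅∪{1}={1}
  n19('aca'): parent n18 fail=7; on 'a' 7→0 → fail=1;  out ∅∪∅=∅
  n4('aaaa'): parent n3 fail=2; on 'a' 2 → fail=3;  out ∅∪∅=∅
  n10('ccab'): parent n9 fail=1; on 'b' 1→0 → fail=6;  out ∅∪{1}={1}
  n13('ccaa'): parent n9 fail=1; on 'a' 1 → fail=2;  out ∅∪∅=∅
  n16('cbbc'): parent n15 fail=6; on 'c' 6→0 → fail=7;  out ∅∪∅=∅
  n20('acac'): parent n19 fail=1; on 'c' 1 → fail=18;  out {6}∪{7}={6,7}
  n5('aaaaa'): parent n4 fail=3; on 'a' 3 → fail=4;  out {0}∪∅={0}
  n11('ccabc'): parent n10 fail=6; on 'c' 6→0 → fail=7;  out {2}∪∅={2}
  n14('ccaac'): parent n13 fail=2; on 'c' 2→1 → fail=18;  out {4}∪{7}={4,7}
  n17('cbbca'): parent n16 fail=7; on 'a' 7→0 → fail=1;  out {5}∪∅={5}

Scan:
[0] read 'a'  n0⇒n1
[1] read 'a'  n1⇒n2
[2] read 'a'  n2⇒n3
[3] read 'b'  n3⇒n6 (via fail)  → match P1@[3:3]
[4] read 'b'  n6⇒n6 (via fail)  → match P1@[4:4]
[5] read 'a'  n6⇒n1 (via fail)
[6] read 'c'  n1⇒n18  → match P7@[5:6]
[7] read 'c'  n18⇒n8 (via fail)
[8] read 'c'  n8⇒n8 (via fail)
[9] read 'a'  n8⇒n9
[10] read 'a'  n9⇒n13
[11] read 'c'  n13⇒n14  → match P4@[7:11],P7@[10:11]
[12] read 'c'  n14⇒n8 (via fail)
[13] read 'b'  n8⇒n12 (via fail)  → match P1@[13:13],P3@[12:13]
[14] read 'b'  n12⇒n15  → match P1@[14:14]
[15] read 'c'  n15⇒n16
[16] read 'a'  n16⇒n17  → match P5@[12:16]
[17] read 'b'  n17⇒n6 (via fail)  → match P1@[17:17]
[18] read 'c'  n6⇒n7 (via fail)
[19] read 'b'  n7⇒n12  → match P1@[19:19],P3@[18:19]
[20] read 'c'  n12⇒n7 (via fail)
[21] read 'c'  n7⇒n8
[22] read 'a'  n8⇒n9
[23] read 'a'  n9⇒n13
[24] read 'c'  n13⇒n14  → match P4@[20:24],P7@[23:24]
[25] read 'c'  n14⇒n8 (via fail)
[26] read 'c'  n8⇒n8 (via fail)
[27] read 'b'  n8⇒n12 (via fail)  → match P1@[27:27],P3@[26:27]
[28] read 'b'  n12⇒n15  → match P1@[28:28]
[29] read 'c'  n15⇒n16
[30] read 'a'  n16⇒n17  → match P5@[26:30]
[31] read 'a'  n17⇒n2 (via fail)
[32] read 'c'  n2⇒n18 (via fail)  → match P7@[31:32]
[33] read 'a'  n18⇒n19
[34] read 'c'  n19⇒n20  → match P6@[31:34],P7@[33:34]
[35] read 'a'  n20⇒n19 (via fail)
[36] read 'b'  n19⇒n6 (via fail)  → match P1@[36:36]
[37] read 'c'  n6⇒n7 (via fail)
[38] read 'b'  n7⇒n12  → match P1@[38:38],P3@[37:38]
[39] read 'a'  n12⇒n1 (via fail)
[40] read 'c'  n1⇒n18  → match P7@[39:40]
[41] read 'c'  n18⇒n8 (via fail)
[42] read 'a'  n8⇒n9
[43] read 'c'  n9⇒n18 (via fail)  → match P7@[42:43]
[44] read 'a'  n18⇒n19
[45] read 'c'  n19⇒n20  → match P6@[42:45],P7@[44:45]
[46] read 'b'  n20⇒n12 (via fail)  → match P1@[46:46],P3@[45:46]
[47] read 'b'  n12⇒n15  → match P1@[47:47]
[48] read 'c'  n15⇒n16
[49] read 'a'  n16⇒n17  → match P5@[45:49]
[50] read 'b'  n17⇒n6 (via fail)  → match P1@[50:50]
[51] read 'a'  n6⇒n1 (via fail)
[52] read 'c'  n1⇒n18  → match P7@[51:52]

Matches: [[3,1],[4,1],[6,7],[11,4],[11,7],[13,1],[13,3],[14,1],[16,5],[17,1],[19,1],[19,3],[24,4],[24,7],[27,1],[27,3],[28,1],[30,5],[32,7],[34,6],[34,7],[36,1],[38,1],[38,3],[40,7],[43,7],[45,6],[45,7],[46,1],[46,3],[47,1],[49,5],[50,1],[52,7]]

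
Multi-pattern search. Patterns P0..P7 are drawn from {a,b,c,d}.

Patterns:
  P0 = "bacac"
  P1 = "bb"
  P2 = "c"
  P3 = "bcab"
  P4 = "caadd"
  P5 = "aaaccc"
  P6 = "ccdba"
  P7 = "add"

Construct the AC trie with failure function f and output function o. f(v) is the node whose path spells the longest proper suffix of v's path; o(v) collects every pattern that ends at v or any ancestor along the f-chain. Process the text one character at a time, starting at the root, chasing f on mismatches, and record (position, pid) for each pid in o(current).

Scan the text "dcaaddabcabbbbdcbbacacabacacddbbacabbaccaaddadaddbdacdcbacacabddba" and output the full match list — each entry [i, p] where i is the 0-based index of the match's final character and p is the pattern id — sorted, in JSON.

Build automaton:
Trie nodes:
  0='ε' goto a→15 b→1 c→7
  1='b' goto a→2 b→6 c→8
  2='ba' goto c→3
  3='bac' goto a→4
  4='baca' goto c→5
  5='bacac' goto ·  ←P0
  6='bb' goto ·  ←P1
  7='c' goto a→11 c→21  ←P2
  8='bc' goto a→9
  9='bca' goto b→10
  10='bcab' goto ·  ←P3
  11='ca' goto a→12
  12='caa' goto d→13
  13='caad' goto d→14
  14='caadd' goto ·  ←P4
  15='a' goto a→16 d→25
  16='aa' goto a→17
  17='aaa' goto c→18
  18='aaac' goto c→19
  19='aaacc' goto c→20
  20='aaaccc' goto ·  ←P5
  21='cc' goto d→22
  22='ccd' goto b→23
  23='ccdb' goto a→24
  24='ccdba' goto ·  ←P6
  25='ad' goto d→26
  26='add' goto ·  ←P7

BFS fail/out derivation:
  n1('b'): parent n0 fail=0; on 'b' 0 → fail=0;  out ∅∪∅=∅
  n7('c'): parent n0 fail=0; on 'c' 0 → fail=0;  out {2}∪∅={2}
  n15('a'): parent n0 fail=0; on 'a' 0 → fail=0;  out ∅∪∅=∅
  n2('ba'): parent n1 fail=0; on 'a' 0 → fail=15;  out ∅∪∅=∅
  n6('bb'): parent n1 fail=0; on 'b' 0 → fail=1;  out {1}∪∅={1}
  n8('bc'): parent n1 fail=0; on 'c' 0 → fail=7;  out ∅∪{2}={2}
  n11('ca'): parent n7 fail=0; on 'a' 0 → fail=15;  out ∅∪∅=∅
  n16('aa'): parent n15 fail=0; on 'a' 0 → fail=15;  out ∅∪∅=∅
  n21('cc'): parent n7 fail=0; on 'c' 0 → fail=7;  out ∅∪{2}={2}
  n25('ad'): parent n15 fail=0; on 'd' 0 → fail=0;  out ∅∪∅=∅
  n3('bac'): parent n2 fail=15; on 'c' 15→0 → fail=7;  out ∅∪{2}={2}
  n9('bca'): parent n8 fail=7; on 'a' 7 → fail=11;  out ∅∪∅=∅
  n12('caa'): parent n11 fail=15; on 'a' 15 → fail=16;  out ∅∪∅=∅
  n17('aaa'): parent n16 fail=15; on 'a' 15 → fail=16;  out ∅∪∅=∅
  n22('ccd'): parent n21 fail=7; on 'd' 7→0 → fail=0;  out ∅∪∅=∅
  n26('add'): parent n25 fail=0; on 'd' 0 → fail=0;  out {7}∪∅={7}
  n4('baca'): parent n3 fail=7; on 'a' 7 → fail=11;  out ∅∪∅=∅
  n10('bcab'): parent n9 fail=11; on 'b' 11→15→0 → fail=1;  out {3}∪∅={3}
  n13('caad'): parent n12 fail=16; on 'd' 16→15 → fail=25;  out ∅∪∅=∅
  n18('aaac'): parent n17 fail=16; on 'c' 16→15→0 → fail=7;  out ∅∪{2}={2}
  n23('ccdb'): parent n22 fail=0; on 'b' 0 → fail=1;  out ∅∪∅=∅
  n5('bacac'): parent n4 fail=11; on 'c' 11→15→0 → fail=7;  out {0}∪{2}={0,2}
  n14('caadd'): parent n13 fail=25; on 'd' 25 → fail=26;  out {4}∪{7}={4,7}
  n19('aaacc'): parent n18 fail=7; on 'c' 7 → fail=21;  out ∅∪{2}={2}
  n24('ccdba'): parent n23 fail=1; on 'a' 1 → fail=2;  out {6}∪∅={6}
  n20('aaaccc'): parent n19 fail=21; on 'c' 21→7 → fail=21;  out {5}∪{2}={2,5}

Text stream:
[0] read 'd'  n0⇒n0
[1] read 'c'  n0⇒n7  ** P2@[1:1]
[2] read 'a'  n7⇒n11
[3] read 'a'  n11⇒n12
[4] read 'd'  n12⇒n13
[5] read 'd'  n13⇒n14  ** P4@[1:5],P7@[3:5]
[6] read 'a'  n14⇒n15 (via fail)
[7] read 'b'  n15⇒n1 (via fail)
[8] read 'c'  n1⇒n8  ** P2@[8:8]
[9] read 'a'  n8⇒n9
[10] read 'b'  n9⇒n10  ** P3@[7:10]
[11] read 'b'  n10⇒n6 (via fail)  ** P1@[10:11]
[12] read 'b'  n6⇒n6 (via fail)  ** P1@[11:12]
[13] read 'b'  n6⇒n6 (via fail)  ** P1@[12:13]
[14] read 'd'  n6⇒n0 (via fail)
[15] read 'c'  n0⇒n7  ** P2@[15:15]
[16] read 'b'  n7⇒n1 (via fail)
[17] read 'b'  n1⇒n6  ** P1@[16:17]
[18] read 'a'  n6⇒n2 (via fail)
[19] read 'c'  n2⇒n3  ** P2@[19:19]
[20] read 'a'  n3⇒n4
[21] read 'c'  n4⇒n5  ** P0@[17:21],P2@[21:21]
[22] read 'a'  n5⇒n11 (via fail)
[23] read 'b'  n11⇒n1 (via fail)
[24] read 'a'  n1⇒n2
[25] read 'c'  n2⇒n3  ** P2@[25:25]
[26] read 'a'  n3⇒n4
[27] read 'c'  n4⇒n5  ** P0@[23:27],P2@[27:27]
[28] read 'd'  n5⇒n0 (via fail)
[29] read 'd'  n0⇒n0
[30] read 'b'  n0⇒n1
[31] read 'b'  n1⇒n6  ** P1@[30:31]
[32] read 'a'  n6⇒n2 (via fail)
[33] read 'c'  n2⇒n3  ** P2@[33:33]
[34] read 'a'  n3⇒n4
[35] read 'b'  n4⇒n1 (via fail)
[36] read 'b'  n1⇒n6  ** P1@[35:36]
[37] read 'a'  n6⇒n2 (via fail)
[38] read 'c'  n2⇒n3  ** P2@[38:38]
[39] read 'c'  n3⇒n21 (via fail)  ** P2@[39:39]
[40] read 'a'  n21⇒n11 (via fail)
[41] read 'a'  n11⇒n12
[42] read 'd'  n12⇒n13
[43] read 'd'  n13⇒n14  ** P4@[39:43],P7@[41:43]
[44] read 'a'  n14⇒n15 (via fail)
[45] read 'd'  n15⇒n25
[46] read 'a'  n25⇒n15 (via fail)
[47] read 'd'  n15⇒n25
[48] read 'd'  n25⇒n26  ** P7@[46:48]
[49] read 'b'  n26⇒n1 (via fail)
[50] read 'd'  n1⇒n0 (via fail)
[51] read 'a'  n0⇒n15
[52] read 'c'  n15⇒n7 (via fail)  ** P2@[52:52]
[53] read 'd'  n7⇒n0 (via fail)
[54] read 'c'  n0⇒n7  ** P2@[54:54]
[55] read 'b'  n7⇒n1 (via fail)
[56] read 'a'  n1⇒n2
[57] read 'c'  n2⇒n3  ** P2@[57:57]
[58] read 'a'  n3⇒n4
[59] read 'c'  n4⇒n5  ** P0@[55:59],P2@[59:59]
[60] read 'a'  n5⇒n11 (via fail)
[61] read 'b'  n11⇒n1 (via fail)
[62] read 'd'  n1⇒n0 (via fail)
[63] read 'd'  n0⇒n0
[64] read 'b'  n0⇒n1
[65] read 'a'  n1⇒n2

Result: [[1,2],[5,4],[5,7],[8,2],[10,3],[11,1],[12,1],[13,1],[15,2],[17,1],[19,2],[21,0],[21,2],[25,2],[27,0],[27,2],[31,1],[33,2],[36,1],[38,2],[39,2],[43,4],[43,7],[48,7],[52,2],[54,2],[57,2],[59,0],[59,2]]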